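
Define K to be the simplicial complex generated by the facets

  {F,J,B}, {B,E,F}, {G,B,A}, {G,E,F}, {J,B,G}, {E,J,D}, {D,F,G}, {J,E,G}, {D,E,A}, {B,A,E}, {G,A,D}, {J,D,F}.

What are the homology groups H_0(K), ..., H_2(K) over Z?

We work with the vertex ordering A < B < D < E < F < G < J. The simplices of K, each written with vertices in increasing order, are:

  0-simplices (7): A, B, D, E, F, G, J
  1-simplices (18): AB, AD, AE, AG, BE, BF, BG, BJ, DE, DF, DG, DJ, EF, EG, EJ, FG, FJ, GJ
  2-simplices (12): ABE, ABG, ADE, ADG, BEF, BFJ, BGJ, DEJ, DFG, DFJ, EFG, EGJ

so the chain groups are C_0 ≅ Z^7, C_1 ≅ Z^18, C_2 ≅ Z^12.

The boundary map ∂_1: C_1 → C_0 sends each edge [p,q] (with p < q) to q − p. For instance
  ∂BJ = J − B.
The 7×18 boundary matrix has rank 6 and Smith normal form diag(1,1,1,1,1,1).

Boundary ∂_2: C_2 → C_1 maps a triangle to the signed sum of its edges. For instance
  ∂ADE = DE − AE + AD,
  ∂DEJ = EJ − DJ + DE.
The resulting 18×12 matrix has rank 12, and its Smith normal form has invariant factors (1,1,1,1,1,1,1,1,1,1,1,2).

Reading off H_k = ker ∂_k / im ∂_{k+1}:

  H_0: rank C_0 − rank ∂_1 = 7 − 6 = 1, and the invariant factors of ∂_1 are all 1, so H_0 = Z.
  H_1: rank ker ∂_1 − rank ∂_2 = (18 − 6) − 12 = 0, and ∂_2 has invariant factor 2 > 1, so H_1 = Z_2.
  H_2: rank ker ∂_2 − rank ∂_3 = (12 − 12) − 0 = 0, and there is no ∂_3, so H_2 = 0.

(K is a triangulation of the real projective plane RP^2.)

H_0 ≅ Z,  H_1 ≅ Z_2,  H_2 = 0.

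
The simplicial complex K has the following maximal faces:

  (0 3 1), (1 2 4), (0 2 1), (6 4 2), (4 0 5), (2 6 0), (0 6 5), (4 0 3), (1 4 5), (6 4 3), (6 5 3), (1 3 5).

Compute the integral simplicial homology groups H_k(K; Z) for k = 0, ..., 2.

H_0 = Z,  H_1 = Z/2,  H_2 = 0.

Order the vertices as 0 < 1 < 2 < 3 < 4 < 5 < 6. Listing each simplex with vertices in this order, K has dimension 2 with simplices:

  0-simplices (7): [0], [1], [2], [3], [4], [5], [6]
  1-simplices (18): [0,1], [0,2], [0,3], [0,4], [0,5], [0,6], [1,2], [1,3], [1,4], [1,5], [2,4], [2,6], [3,4], [3,5], [3,6], [4,5], [4,6], [5,6]
  2-simplices (12): [0,1,2], [0,1,3], [0,2,6], [0,3,4], [0,4,5], [0,5,6], [1,2,4], [1,3,5], [1,4,5], [2,4,6], [3,4,6], [3,5,6]

giving chain groups C_0 ≅ Z^7, C_1 ≅ Z^18, C_2 ≅ Z^12.

Boundary ∂_1: C_1 → C_0 sends each edge [p,q] (with p < q) to q − p.
As a 7×18 matrix over Z this has rank 6, with invariant factors (1,1,1,1,1,1).

Boundary ∂_2: C_2 → C_1 maps a triangle to the signed sum of its edges. For instance
  ∂[0,5,6] = [5,6] − [0,6] + [0,5],
  ∂[0,1,2] = [1,2] − [0,2] + [0,1].
As a 18×12 matrix over Z this has rank 12, with invariant factors (1,1,1,1,1,1,1,1,1,1,1,2).

From H_k ≅ ker(∂_k) / im(∂_{k+1}) we obtain:

  H_0: rank C_0 − rank ∂_1 = 7 − 6 = 1, and the invariant factors of ∂_1 are all 1, so H_0 ≅ Z.
  H_1: rank ker ∂_1 − rank ∂_2 = (18 − 6) − 12 = 0, and ∂_2 has invariant factor 2 > 1, so H_1 ≅ Z/2.
  H_2: rank ker ∂_2 − rank ∂_3 = (12 − 12) − 0 = 0, and there is no ∂_3, so H_2 ≅ 0.

(K is a triangulation of the real projective plane RP^2.)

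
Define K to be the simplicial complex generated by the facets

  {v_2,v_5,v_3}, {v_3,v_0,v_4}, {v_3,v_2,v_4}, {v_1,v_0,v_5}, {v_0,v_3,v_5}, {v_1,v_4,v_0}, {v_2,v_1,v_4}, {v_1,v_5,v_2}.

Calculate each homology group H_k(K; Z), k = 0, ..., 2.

H_0 = Z,  H_1 = 0,  H_2 = Z.

Fix the vertex order v_0 < v_1 < v_2 < v_3 < v_4 < v_5 and write every simplex with vertices in increasing order. Then dim K = 2 and the simplices of K are:

  0-simplices (6): [v_0], [v_1], [v_2], [v_3], [v_4], [v_5]
  1-simplices (12): [v_0,v_1], [v_0,v_3], [v_0,v_4], [v_0,v_5], [v_1,v_2], [v_1,v_4], [v_1,v_5], [v_2,v_3], [v_2,v_4], [v_2,v_5], [v_3,v_4], [v_3,v_5]
  2-simplices (8): [v_0,v_1,v_4], [v_0,v_1,v_5], [v_0,v_3,v_4], [v_0,v_3,v_5], [v_1,v_2,v_4], [v_1,v_2,v_5], [v_2,v_3,v_4], [v_2,v_3,v_5]

so the chain groups are C_0 ≅ Z^6, C_1 ≅ Z^12, C_2 ≅ Z^8.

∂_1: C_1 → C_0 sends each edge [p,q] (with p < q) to q − p.
The resulting 6×12 matrix has rank 5, and its Smith normal form has invariant factors (1,1,1,1,1).

The boundary map ∂_2: C_2 → C_1 maps a triangle to the signed sum of its edges. For instance
  ∂[v_0,v_3,v_4] = [v_3,v_4] − [v_0,v_4] + [v_0,v_3],
  ∂[v_2,v_3,v_5] = [v_3,v_5] − [v_2,v_5] + [v_2,v_3].
The resulting 12×8 matrix has rank 7, and its Smith normal form has invariant factors (1,1,1,1,1,1,1).

Computing H_k = (kernel of ∂_k) / (image of ∂_{k+1}):

  H_0: rank C_0 − rank ∂_1 = 6 − 5 = 1, and the invariant factors of ∂_1 are all 1, so H_0 = Z.
  H_1: rank ker ∂_1 − rank ∂_2 = (12 − 5) − 7 = 0, and the invariant factors of ∂_2 are all 1, so H_1 = 0.
  H_2: rank ker ∂_2 − rank ∂_3 = (8 − 7) − 0 = 1, and there is no ∂_3, so H_2 = Z.

As a check, the Euler characteristic is 6 − 12 + 8 = 2, which agrees with 1 − 0 + 1 = 2.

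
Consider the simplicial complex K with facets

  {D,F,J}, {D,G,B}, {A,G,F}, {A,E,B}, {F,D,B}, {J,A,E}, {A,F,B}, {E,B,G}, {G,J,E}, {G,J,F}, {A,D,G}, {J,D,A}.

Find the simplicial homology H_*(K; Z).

Order the vertices as A < B < D < E < F < G < J. Listing each simplex with vertices in this order, K has dimension 2 with simplices:

  0-simplices (7): A, B, D, E, F, G, J
  1-simplices (18): AB, AD, AE, AF, AG, AJ, BD, BE, BF, BG, DF, DG, DJ, EG, EJ, FG, FJ, GJ
  2-simplices (12): ABE, ABF, ADG, ADJ, AEJ, AFG, BDF, BDG, BEG, DFJ, EGJ, FGJ

giving chain groups C_0 ≅ Z^7, C_1 ≅ Z^18, C_2 ≅ Z^12.

∂_1: C_1 → C_0 maps an edge to its endpoints' difference, ∂[p,q] = q − p.
The resulting 7×18 matrix has rank 6, and its Smith normal form has invariant factors (1,1,1,1,1,1).

Boundary ∂_2: C_2 → C_1 sends each 2-simplex [p,q,r] to [q,r] − [p,r] + [p,q]. For instance
  ∂ADG = DG − AG + AD,
  ∂BEG = EG − BG + BE.
The resulting 18×12 matrix has rank 12, and its Smith normal form has invariant factors (1,1,1,1,1,1,1,1,1,1,1,2).

Now H_k = ker ∂_k / im ∂_{k+1}, so:

  H_0: rank C_0 − rank ∂_1 = 7 − 6 = 1, and the invariant factors of ∂_1 are all 1, so H_0 ≅ Z.
  H_1: rank ker ∂_1 − rank ∂_2 = (18 − 6) − 12 = 0, and ∂_2 has invariant factor 2 > 1, so H_1 ≅ Z/2.
  H_2: rank ker ∂_2 − rank ∂_3 = (12 − 12) − 0 = 0, and there is no ∂_3, so H_2 ≅ 0.

As a check, the Euler characteristic is 7 − 18 + 12 = 1, which agrees with 1 − 0 + 0 = 1.

H_0 = Z,  H_1 = Z/2,  H_2 = 0.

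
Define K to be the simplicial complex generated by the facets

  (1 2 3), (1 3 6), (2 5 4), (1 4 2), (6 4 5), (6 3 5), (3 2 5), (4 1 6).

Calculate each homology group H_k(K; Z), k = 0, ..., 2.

H_0 ≅ Z,  H_1 = 0,  H_2 ≅ Z.

We work with the vertex ordering 1 < 2 < 3 < 4 < 5 < 6. The simplices of K, each written with vertices in increasing order, are:

  0-simplices (6): [1], [2], [3], [4], [5], [6]
  1-simplices (12): [1,2], [1,3], [1,4], [1,6], [2,3], [2,4], [2,5], [3,5], [3,6], [4,5], [4,6], [5,6]
  2-simplices (8): [1,2,3], [1,2,4], [1,3,6], [1,4,6], [2,3,5], [2,4,5], [3,5,6], [4,5,6]

giving chain groups C_0 ≅ Z^6, C_1 ≅ Z^12, C_2 ≅ Z^8.

∂_1: C_1 → C_0 sends each edge [p,q] (with p < q) to q − p. For instance
  ∂[3,6] = [6] − [3].
The resulting 6×12 matrix has rank 5, and its Smith normal form has invariant factors (1,1,1,1,1).

The boundary map ∂_2: C_2 → C_1 acts by ∂[p,q,r] = [q,r] − [p,r] + [p,q]. For instance
  ∂[4,5,6] = [5,6] − [4,6] + [4,5],
  ∂[1,2,4] = [2,4] − [1,4] + [1,2].
The 12×8 boundary matrix has rank 7 and Smith normal form diag(1,1,1,1,1,1,1).

Reading off H_k = ker ∂_k / im ∂_{k+1}:

  H_0: rank C_0 − rank ∂_1 = 6 − 5 = 1, and the invariant factors of ∂_1 are all 1, so H_0 ≅ Z.
  H_1: rank ker ∂_1 − rank ∂_2 = (12 − 5) − 7 = 0, and the invariant factors of ∂_2 are all 1, so H_1 ≅ 0.
  H_2: rank ker ∂_2 − rank ∂_3 = (8 − 7) − 0 = 1, and there is no ∂_3, so H_2 ≅ Z.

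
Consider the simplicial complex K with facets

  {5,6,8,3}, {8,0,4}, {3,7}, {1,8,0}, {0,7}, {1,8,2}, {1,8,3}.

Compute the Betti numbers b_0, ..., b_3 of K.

We work with the vertex ordering 0 < 1 < 2 < 3 < 4 < 5 < 6 < 7 < 8. The simplices of K, each written with vertices in increasing order, are:

  0-simplices (9): [0], [1], [2], [3], [4], [5], [6], [7], [8]
  1-simplices (16): [0,1], [0,4], [0,7], [0,8], [1,2], [1,3], [1,8], [2,8], [3,5], [3,6], [3,7], [3,8], [4,8], [5,6], [5,8], [6,8]
  2-simplices (8): [0,1,8], [0,4,8], [1,2,8], [1,3,8], [3,5,6], [3,5,8], [3,6,8], [5,6,8]
  3-simplices (1): [3,5,6,8]

giving chain groups C_0 ≅ Z^9, C_1 ≅ Z^16, C_2 ≅ Z^8, C_3 ≅ Z^1.

Boundary ∂_1: C_1 → C_0 sends each edge [p,q] (with p < q) to q − p. For instance
  ∂[2,8] = [8] − [2].
This gives a 9×16 integer matrix of rank 8; reducing to Smith normal form yields diagonal entries (1,1,1,1,1,1,1,1).

Boundary ∂_2: C_2 → C_1 acts by ∂[p,q,r] = [q,r] − [p,r] + [p,q]. For instance
  ∂[0,1,8] = [1,8] − [0,8] + [0,1],
  ∂[5,6,8] = [6,8] − [5,8] + [5,6].
The resulting 16×8 matrix has rank 7, and its Smith normal form has invariant factors (1,1,1,1,1,1,1).

Boundary ∂_3: C_3 → C_2 sends each 3-simplex σ to the alternating sum Σ_i (−1)^i (σ with its i-th vertex removed). For instance
  ∂[3,5,6,8] = [5,6,8] − [3,6,8] + [3,5,8] − [3,5,6].
As a 8×1 matrix over Z this has rank 1, with invariant factors (1).

Reading off H_k = ker ∂_k / im ∂_{k+1}:

  H_0: rank C_0 − rank ∂_1 = 9 − 8 = 1, and the invariant factors of ∂_1 are all 1, so H_0 = Z.
  H_1: rank ker ∂_1 − rank ∂_2 = (16 − 8) − 7 = 1, and the invariant factors of ∂_2 are all 1, so H_1 = Z.
  H_2: rank ker ∂_2 − rank ∂_3 = (8 − 7) − 1 = 0, and the invariant factors of ∂_3 are all 1, so H_2 = 0.
  H_3: rank ker ∂_3 − rank ∂_4 = (1 − 1) − 0 = 0, and there is no ∂_4, so H_3 = 0.

Hence the Betti numbers are b_0 = 1, b_1 = 1, b_2 = 0, b_3 = 0.

b_0 = 1, b_1 = 1, b_2 = 0, b_3 = 0.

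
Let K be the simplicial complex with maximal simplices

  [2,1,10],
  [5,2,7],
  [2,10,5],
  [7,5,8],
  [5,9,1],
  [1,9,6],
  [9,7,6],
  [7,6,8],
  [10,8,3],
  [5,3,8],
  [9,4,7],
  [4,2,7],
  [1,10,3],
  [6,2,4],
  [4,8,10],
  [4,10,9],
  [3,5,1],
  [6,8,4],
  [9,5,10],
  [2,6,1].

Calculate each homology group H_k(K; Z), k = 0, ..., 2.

K has 10 vertices, 30 edges, 20 triangles.
rank ∂_0 = 0, rank ∂_1 = 9 ⇒ b_0 = 10 − 0 − 9 = 1; all invariant factors of ∂_1 are 1 so no torsion. So H_0 = Z.
rank ∂_1 = 9, rank ∂_2 = 20 ⇒ b_1 = 30 − 9 − 20 = 1; ∂_2 has invariant factor(s) [2] giving torsion. So H_1 = Z ⊕ Z/2.
rank ∂_2 = 20, rank ∂_3 = 0 ⇒ b_2 = 20 − 20 − 0 = 0. So H_2 = 0.

H_0 = Z,  H_1 = Z ⊕ Z/2,  H_2 = 0.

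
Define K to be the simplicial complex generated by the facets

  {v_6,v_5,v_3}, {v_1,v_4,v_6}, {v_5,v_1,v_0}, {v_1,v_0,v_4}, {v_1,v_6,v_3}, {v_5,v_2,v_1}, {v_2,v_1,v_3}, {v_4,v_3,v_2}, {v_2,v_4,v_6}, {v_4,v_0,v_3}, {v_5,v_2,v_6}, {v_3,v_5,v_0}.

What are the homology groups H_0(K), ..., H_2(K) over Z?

H_0 ≅ Z,  H_1 ≅ Z_2,  H_2 = 0.

We work with the vertex ordering v_0 < v_1 < v_2 < v_3 < v_4 < v_5 < v_6. The simplices of K, each written with vertices in increasing order, are:

  0-simplices (7): [v_0], [v_1], [v_2], [v_3], [v_4], [v_5], [v_6]
  1-simplices (18): (18 of them)
  2-simplices (12): (12 of them)

so the chain groups are C_0 ≅ Z^7, C_1 ≅ Z^18, C_2 ≅ Z^12.

The boundary map ∂_1: C_1 → C_0 is given by ∂[p,q] = [q] − [p]. For instance
  ∂[v_0,v_4] = [v_4] − [v_0].
This gives a 7×18 integer matrix of rank 6; reducing to Smith normal form yields diagonal entries (1,1,1,1,1,1).

∂_2: C_2 → C_1 maps a triangle to the signed sum of its edges. For instance
  ∂[v_0,v_1,v_4] = [v_1,v_4] − [v_0,v_4] + [v_0,v_1],
  ∂[v_0,v_3,v_4] = [v_3,v_4] − [v_0,v_4] + [v_0,v_3].
The 18×12 boundary matrix has rank 12 and Smith normal form diag(1,1,1,1,1,1,1,1,1,1,1,2).

From H_k ≅ ker(∂_k) / im(∂_{k+1}) we obtain:

  H_0: rank C_0 − rank ∂_1 = 7 − 6 = 1, and the invariant factors of ∂_1 are all 1, so H_0 ≅ Z.
  H_1: rank ker ∂_1 − rank ∂_2 = (18 − 6) − 12 = 0, and ∂_2 has invariant factor 2 > 1, so H_1 ≅ Z_2.
  H_2: rank ker ∂_2 − rank ∂_3 = (12 − 12) − 0 = 0, and there is no ∂_3, so H_2 ≅ 0.

(K is a triangulation of the real projective plane RP^2.)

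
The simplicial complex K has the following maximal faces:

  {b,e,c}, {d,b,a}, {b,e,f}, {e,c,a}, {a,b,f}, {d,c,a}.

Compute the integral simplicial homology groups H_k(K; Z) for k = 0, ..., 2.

Order the vertices as a < b < c < d < e < f. Listing each simplex with vertices in this order, K has dimension 2 with simplices:

  0-simplices (6): a, b, c, d, e, f
  1-simplices (12): ab, ac, ad, ae, af, bc, bd, be, bf, cd, ce, ef
  2-simplices (6): abd, abf, acd, ace, bce, bef

Hence C_0 ≅ Z^6, C_1 ≅ Z^12, C_2 ≅ Z^6.

The boundary map ∂_1: C_1 → C_0 maps an edge to its endpoints' difference, ∂[p,q] = q − p.
As a 6×12 matrix over Z this has rank 5, with invariant factors (1,1,1,1,1).

∂_2: C_2 → C_1 maps a triangle to the signed sum of its edges. For instance
  ∂bef = ef − bf + be,
  ∂acd = cd − ad + ac.
As a 12×6 matrix over Z this has rank 6, with invariant factors (1,1,1,1,1,1).

Reading off H_k = ker ∂_k / im ∂_{k+1}:

  H_0: rank C_0 − rank ∂_1 = 6 − 5 = 1, and the invariant factors of ∂_1 are all 1, so H_0 ≅ Z.
  H_1: rank ker ∂_1 − rank ∂_2 = (12 − 5) − 6 = 1, and the invariant factors of ∂_2 are all 1, so H_1 ≅ Z.
  H_2: rank ker ∂_2 − rank ∂_3 = (6 − 6) − 0 = 0, and there is no ∂_3, so H_2 ≅ 0.

As a check, the Euler characteristic is 6 − 12 + 6 = 0, which agrees with 1 − 1 + 0 = 0.
(K is a triangulation of the cylinder S^1 x I.)

H_0 ≅ Z,  H_1 ≅ Z,  H_2 = 0.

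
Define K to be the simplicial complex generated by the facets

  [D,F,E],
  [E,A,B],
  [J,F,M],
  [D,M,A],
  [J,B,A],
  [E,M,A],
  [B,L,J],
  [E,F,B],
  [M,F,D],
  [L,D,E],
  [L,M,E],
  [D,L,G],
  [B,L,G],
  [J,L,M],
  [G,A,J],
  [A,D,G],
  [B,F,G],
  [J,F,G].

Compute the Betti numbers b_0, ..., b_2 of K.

We work with the vertex ordering A < B < D < E < F < G < J < L < M. The simplices of K, each written with vertices in increasing order, are:

  0-simplices (9): A, B, D, E, F, G, J, L, M
  1-simplices (27): AB, AD, AE, AG, AJ, AM, BE, BF, BG, BJ, BL, DE, DF, DG, DL, DM, EF, EL, EM, FG, FJ, FM, GJ, GL, JL, JM, LM
  2-simplices (18): ABE, ABJ, ADG, ADM, AEM, AGJ, BEF, BFG, BGL, BJL, DEF, DEL, DFM, DGL, ELM, FGJ, FJM, JLM

Hence C_0 ≅ Z^9, C_1 ≅ Z^27, C_2 ≅ Z^18.

∂_1: C_1 → C_0 sends each edge [p,q] (with p < q) to q − p.
The 9×27 boundary matrix has rank 8 and Smith normal form diag(1,1,1,1,1,1,1,1).

Boundary ∂_2: C_2 → C_1 maps a triangle to the signed sum of its edges. For instance
  ∂ADG = DG − AG + AD,
  ∂DGL = GL − DL + DG.
The resulting 27×18 matrix has rank 18, and its Smith normal form has invariant factors (1,1,1,1,1,1,1,1,1,1,1,1,1,1,1,1,1,2).

Reading off H_k = ker ∂_k / im ∂_{k+1}:

  H_0: rank C_0 − rank ∂_1 = 9 − 8 = 1, and the invariant factors of ∂_1 are all 1, so H_0 = Z.
  H_1: rank ker ∂_1 − rank ∂_2 = (27 − 8) − 18 = 1, and ∂_2 has invariant factor 2 > 1, so H_1 = Z ⊕ Z/2.
  H_2: rank ker ∂_2 − rank ∂_3 = (18 − 18) − 0 = 0, and there is no ∂_3, so H_2 = 0.

As a check, the Euler characteristic is 9 − 27 + 18 = 0, which agrees with 1 − 1 + 0 = 0.

Hence the Betti numbers are b_0 = 1, b_1 = 1, b_2 = 0.

b_0 = 1, b_1 = 1, b_2 = 0.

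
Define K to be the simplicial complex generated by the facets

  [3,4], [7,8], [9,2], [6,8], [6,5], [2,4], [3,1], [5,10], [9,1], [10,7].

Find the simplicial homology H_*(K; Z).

H_0 ≅ Z^2,  H_1 ≅ Z^2.

K has 10 vertices, 10 edges.
rank ∂_0 = 0, rank ∂_1 = 8 ⇒ b_0 = 10 − 0 − 8 = 2; all invariant factors of ∂_1 are 1 so no torsion. So H_0 ≅ Z^2.
rank ∂_1 = 8, rank ∂_2 = 0 ⇒ b_1 = 10 − 8 − 0 = 2. So H_1 ≅ Z^2.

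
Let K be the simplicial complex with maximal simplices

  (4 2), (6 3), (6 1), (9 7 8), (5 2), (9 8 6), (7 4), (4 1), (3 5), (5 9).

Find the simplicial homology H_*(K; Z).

K has 9 vertices, 13 edges, 2 triangles.
rank ∂_0 = 0, rank ∂_1 = 8 ⇒ b_0 = 9 − 0 − 8 = 1; all invariant factors of ∂_1 are 1 so no torsion. So H_0 ≅ Z.
rank ∂_1 = 8, rank ∂_2 = 2 ⇒ b_1 = 13 − 8 − 2 = 3; all invariant factors of ∂_2 are 1 so no torsion. So H_1 ≅ Z^3.
rank ∂_2 = 2, rank ∂_3 = 0 ⇒ b_2 = 2 − 2 − 0 = 0. So H_2 ≅ 0.

H_0 ≅ Z,  H_1 ≅ Z^3,  H_2 = 0.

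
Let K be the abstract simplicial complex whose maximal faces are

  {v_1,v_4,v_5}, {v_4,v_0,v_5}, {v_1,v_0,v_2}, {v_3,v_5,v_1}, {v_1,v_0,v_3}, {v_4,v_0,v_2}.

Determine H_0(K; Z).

H_0 = Z.

We work with the vertex ordering v_0 < v_1 < v_2 < v_3 < v_4 < v_5. The simplices of K, each written with vertices in increasing order, are:

  0-simplices (6): [v_0], [v_1], [v_2], [v_3], [v_4], [v_5]
  1-simplices (12): [v_0,v_1], [v_0,v_2], [v_0,v_3], [v_0,v_4], [v_0,v_5], [v_1,v_2], [v_1,v_3], [v_1,v_4], [v_1,v_5], [v_2,v_4], [v_3,v_5], [v_4,v_5]
  2-simplices (6): [v_0,v_1,v_2], [v_0,v_1,v_3], [v_0,v_2,v_4], [v_0,v_4,v_5], [v_1,v_3,v_5], [v_1,v_4,v_5]

so the chain groups are C_0 ≅ Z^6, C_1 ≅ Z^12, C_2 ≅ Z^6.

The boundary map ∂_1: C_1 → C_0 sends each edge [p,q] (with p < q) to q − p. For instance
  ∂[v_0,v_4] = [v_4] − [v_0].
The 6×12 boundary matrix has rank 5 and Smith normal form diag(1,1,1,1,1).

The boundary map ∂_2: C_2 → C_1 sends each 2-simplex [p,q,r] to [q,r] − [p,r] + [p,q]. For instance
  ∂[v_0,v_4,v_5] = [v_4,v_5] − [v_0,v_5] + [v_0,v_4],
  ∂[v_0,v_1,v_2] = [v_1,v_2] − [v_0,v_2] + [v_0,v_1].
As a 12×6 matrix over Z this has rank 6, with invariant factors (1,1,1,1,1,1).

Now H_k = ker ∂_k / im ∂_{k+1}, so:

  H_0: rank C_0 − rank ∂_1 = 6 − 5 = 1, and the invariant factors of ∂_1 are all 1, so H_0 ≅ Z.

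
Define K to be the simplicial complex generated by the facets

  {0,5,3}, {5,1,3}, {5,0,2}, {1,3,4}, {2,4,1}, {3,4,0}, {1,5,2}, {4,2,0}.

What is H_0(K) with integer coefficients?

H_0 = Z.

K has 6 vertices, 12 edges, 8 triangles.
rank ∂_0 = 0, rank ∂_1 = 5 ⇒ b_0 = 6 − 0 − 5 = 1; all invariant factors of ∂_1 are 1 so no torsion. So H_0 ≅ Z.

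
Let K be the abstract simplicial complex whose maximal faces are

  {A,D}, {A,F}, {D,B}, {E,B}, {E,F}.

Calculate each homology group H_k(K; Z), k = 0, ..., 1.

Fix the vertex order A < B < D < E < F and write every simplex with vertices in increasing order. Then dim K = 1 and the simplices of K are:

  0-simplices (5): A, B, D, E, F
  1-simplices (5): AD, AF, BD, BE, EF

Hence C_0 ≅ Z^5, C_1 ≅ Z^5.

The boundary map ∂_1: C_1 → C_0 is given by ∂[p,q] = [q] − [p].
The 5×5 boundary matrix has rank 4 and Smith normal form diag(1,1,1,1).

Reading off H_k = ker ∂_k / im ∂_{k+1}:

  H_0: rank C_0 − rank ∂_1 = 5 − 4 = 1, and the invariant factors of ∂_1 are all 1, so H_0 ≅ Z.
  H_1: rank ker ∂_1 − rank ∂_2 = (5 − 4) − 0 = 1, and there is no ∂_2, so H_1 ≅ Z.

H_0 = Z,  H_1 = Z.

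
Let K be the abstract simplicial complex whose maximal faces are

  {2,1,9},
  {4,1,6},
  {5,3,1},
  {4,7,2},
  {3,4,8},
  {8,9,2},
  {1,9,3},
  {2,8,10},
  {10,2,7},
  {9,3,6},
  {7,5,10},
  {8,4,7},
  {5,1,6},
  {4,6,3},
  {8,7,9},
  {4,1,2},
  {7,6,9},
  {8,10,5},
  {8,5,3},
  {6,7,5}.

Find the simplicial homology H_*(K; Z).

Fix the vertex order 1 < 2 < 3 < 4 < 5 < 6 < 7 < 8 < 9 < 10 and write every simplex with vertices in increasing order. Then dim K = 2 and the simplices of K are:

  0-simplices (10): [1], [2], [3], [4], [5], [6], [7], [8], [9], [10]
  1-simplices (30): (30 of them)
  2-simplices (20): (20 of them)

giving chain groups C_0 ≅ Z^10, C_1 ≅ Z^30, C_2 ≅ Z^20.

Boundary ∂_1: C_1 → C_0 sends each edge [p,q] (with p < q) to q − p.
This gives a 10×30 integer matrix of rank 9; reducing to Smith normal form yields diagonal entries (1,1,1,1,1,1,1,1,1).

∂_2: C_2 → C_1 maps a triangle to the signed sum of its edges. For instance
  ∂[3,4,6] = [4,6] − [3,6] + [3,4],
  ∂[3,6,9] = [6,9] − [3,9] + [3,6].
This gives a 30×20 integer matrix of rank 20; reducing to Smith normal form yields diagonal entries (1,1,1,1,1,1,1,1,1,1,1,1,1,1,1,1,1,1,1,2).

Now H_k = ker ∂_k / im ∂_{k+1}, so:

  H_0: rank C_0 − rank ∂_1 = 10 − 9 = 1, and the invariant factors of ∂_1 are all 1, so H_0 ≅ Z.
  H_1: rank ker ∂_1 − rank ∂_2 = (30 − 9) − 20 = 1, and ∂_2 has invariant factor 2 > 1, so H_1 ≅ Z ⊕ Z/2.
  H_2: rank ker ∂_2 − rank ∂_3 = (20 − 20) − 0 = 0, and there is no ∂_3, so H_2 ≅ 0.

As a check, the Euler characteristic is 10 − 30 + 20 = 0, which agrees with 1 − 1 + 0 = 0.

H_0 ≅ Z,  H_1 ≅ Z ⊕ Z/2,  H_2 = 0.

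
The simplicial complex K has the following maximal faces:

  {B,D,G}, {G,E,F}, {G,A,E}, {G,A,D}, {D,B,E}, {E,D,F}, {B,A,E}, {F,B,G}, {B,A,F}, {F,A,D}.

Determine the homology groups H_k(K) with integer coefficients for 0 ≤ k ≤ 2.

Take the total order A < B < D < E < F < G on the vertex set. Then K (dimension 2) consists of the simplices:

  0-simplices (6): A, B, D, E, F, G
  1-simplices (15): AB, AD, AE, AF, AG, BD, BE, BF, BG, DE, DF, DG, EF, EG, FG
  2-simplices (10): ABE, ABF, ADF, ADG, AEG, BDE, BDG, BFG, DEF, EFG

giving chain groups C_0 ≅ Z^6, C_1 ≅ Z^15, C_2 ≅ Z^10.

∂_1: C_1 → C_0 is given by ∂[p,q] = [q] − [p]. For instance
  ∂BD = D − B.
The resulting 6×15 matrix has rank 5, and its Smith normal form has invariant factors (1,1,1,1,1).

The boundary map ∂_2: C_2 → C_1 maps a triangle to the signed sum of its edges. For instance
  ∂ADF = DF − AF + AD,
  ∂BDG = DG − BG + BD.
The 15×10 boundary matrix has rank 10 and Smith normal form diag(1,1,1,1,1,1,1,1,1,2).

Now H_k = ker ∂_k / im ∂_{k+1}, so:

  H_0: rank C_0 − rank ∂_1 = 6 − 5 = 1, and the invariant factors of ∂_1 are all 1, so H_0 = Z.
  H_1: rank ker ∂_1 − rank ∂_2 = (15 − 5) − 10 = 0, and ∂_2 has invariant factor 2 > 1, so H_1 = Z/2.
  H_2: rank ker ∂_2 − rank ∂_3 = (10 − 10) − 0 = 0, and there is no ∂_3, so H_2 = 0.

(K is a triangulation of the real projective plane RP^2.)

H_0 = Z,  H_1 = Z/2,  H_2 = 0.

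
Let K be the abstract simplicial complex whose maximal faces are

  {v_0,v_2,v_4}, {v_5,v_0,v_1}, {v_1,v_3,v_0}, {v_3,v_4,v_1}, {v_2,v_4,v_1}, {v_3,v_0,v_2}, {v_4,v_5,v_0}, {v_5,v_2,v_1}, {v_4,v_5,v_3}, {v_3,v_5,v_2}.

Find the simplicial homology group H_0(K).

Order the vertices as v_0 < v_1 < v_2 < v_3 < v_4 < v_5. Listing each simplex with vertices in this order, K has dimension 2 with simplices:

  0-simplices (6): [v_0], [v_1], [v_2], [v_3], [v_4], [v_5]
  1-simplices (15): (15 of them)
  2-simplices (10): [v_0,v_1,v_3], [v_0,v_1,v_5], [v_0,v_2,v_3], [v_0,v_2,v_4], [v_0,v_4,v_5], [v_1,v_2,v_4], [v_1,v_2,v_5], [v_1,v_3,v_4], [v_2,v_3,v_5], [v_3,v_4,v_5]

Hence C_0 ≅ Z^6, C_1 ≅ Z^15, C_2 ≅ Z^10.

The boundary map ∂_1: C_1 → C_0 is given by ∂[p,q] = [q] − [p].
As a 6×15 matrix over Z this has rank 5, with invariant factors (1,1,1,1,1).

Boundary ∂_2: C_2 → C_1 maps a triangle to the signed sum of its edges. For instance
  ∂[v_3,v_4,v_5] = [v_4,v_5] − [v_3,v_5] + [v_3,v_4],
  ∂[v_1,v_2,v_5] = [v_2,v_5] − [v_1,v_5] + [v_1,v_2].
This gives a 15×10 integer matrix of rank 10; reducing to Smith normal form yields diagonal entries (1,1,1,1,1,1,1,1,1,2).

Now H_k = ker ∂_k / im ∂_{k+1}, so:

  H_0: rank C_0 − rank ∂_1 = 6 − 5 = 1, and the invariant factors of ∂_1 are all 1, so H_0 = Z.

H_0 ≅ Z.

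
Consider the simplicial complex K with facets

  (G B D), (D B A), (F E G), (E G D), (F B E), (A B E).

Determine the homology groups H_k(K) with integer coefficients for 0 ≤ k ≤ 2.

Take the total order A < B < D < E < F < G on the vertex set. Then K (dimension 2) consists of the simplices:

  0-simplices (6): A, B, D, E, F, G
  1-simplices (12): AB, AD, AE, BD, BE, BF, BG, DE, DG, EF, EG, FG
  2-simplices (6): ABD, ABE, BDG, BEF, DEG, EFG

giving chain groups C_0 ≅ Z^6, C_1 ≅ Z^12, C_2 ≅ Z^6.

The boundary map ∂_1: C_1 → C_0 maps an edge to its endpoints' difference, ∂[p,q] = q − p. For instance
  ∂BD = D − B.
The resulting 6×12 matrix has rank 5, and its Smith normal form has invariant factors (1,1,1,1,1).

∂_2: C_2 → C_1 sends each 2-simplex [p,q,r] to [q,r] − [p,r] + [p,q]. For instance
  ∂BEF = EF − BF + BE,
  ∂ABD = BD − AD + AB.
This gives a 12×6 integer matrix of rank 6; reducing to Smith normal form yields diagonal entries (1,1,1,1,1,1).

Computing H_k = (kernel of ∂_k) / (image of ∂_{k+1}):

  H_0: rank C_0 − rank ∂_1 = 6 − 5 = 1, and the invariant factors of ∂_1 are all 1, so H_0 ≅ Z.
  H_1: rank ker ∂_1 − rank ∂_2 = (12 − 5) − 6 = 1, and the invariant factors of ∂_2 are all 1, so H_1 ≅ Z.
  H_2: rank ker ∂_2 − rank ∂_3 = (6 − 6) − 0 = 0, and there is no ∂_3, so H_2 ≅ 0.

H_0 = Z,  H_1 = Z,  H_2 = 0.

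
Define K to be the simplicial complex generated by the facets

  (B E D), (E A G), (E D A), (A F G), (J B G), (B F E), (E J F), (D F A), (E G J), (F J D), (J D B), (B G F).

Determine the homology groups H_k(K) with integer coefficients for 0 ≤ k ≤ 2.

H_0 = Z,  H_1 = Z/2,  H_2 = 0.

K has 7 vertices, 18 edges, 12 triangles.
rank ∂_0 = 0, rank ∂_1 = 6 ⇒ b_0 = 7 − 0 − 6 = 1; all invariant factors of ∂_1 are 1 so no torsion. So H_0 ≅ Z.
rank ∂_1 = 6, rank ∂_2 = 12 ⇒ b_1 = 18 − 6 − 12 = 0; ∂_2 has invariant factor(s) [2] giving torsion. So H_1 ≅ Z/2.
rank ∂_2 = 12, rank ∂_3 = 0 ⇒ b_2 = 12 − 12 − 0 = 0. So H_2 ≅ 0.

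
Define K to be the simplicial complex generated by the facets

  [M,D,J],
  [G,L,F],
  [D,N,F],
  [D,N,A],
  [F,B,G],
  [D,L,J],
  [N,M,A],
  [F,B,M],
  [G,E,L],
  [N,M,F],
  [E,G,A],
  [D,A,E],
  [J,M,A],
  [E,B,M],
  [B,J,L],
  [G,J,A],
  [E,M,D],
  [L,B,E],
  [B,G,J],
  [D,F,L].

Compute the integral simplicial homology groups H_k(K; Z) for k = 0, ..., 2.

K has 10 vertices, 30 edges, 20 triangles.
rank ∂_0 = 0, rank ∂_1 = 9 ⇒ b_0 = 10 − 0 − 9 = 1; all invariant factors of ∂_1 are 1 so no torsion. So H_0 ≅ Z.
rank ∂_1 = 9, rank ∂_2 = 20 ⇒ b_1 = 30 − 9 − 20 = 1; ∂_2 has invariant factor(s) [2] giving torsion. So H_1 ≅ Z ⊕ Z/2.
rank ∂_2 = 20, rank ∂_3 = 0 ⇒ b_2 = 20 − 20 − 0 = 0. So H_2 ≅ 0.

H_0 = Z,  H_1 = Z ⊕ Z/2,  H_2 = 0.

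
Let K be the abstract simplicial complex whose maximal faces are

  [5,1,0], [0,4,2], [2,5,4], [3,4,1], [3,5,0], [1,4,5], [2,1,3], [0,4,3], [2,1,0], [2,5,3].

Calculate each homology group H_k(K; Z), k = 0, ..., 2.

H_0 ≅ Z,  H_1 ≅ Z/2,  H_2 = 0.

Take the total order 0 < 1 < 2 < 3 < 4 < 5 on the vertex set. Then K (dimension 2) consists of the simplices:

  0-simplices (6): [0], [1], [2], [3], [4], [5]
  1-simplices (15): [0,1], [0,2], [0,3], [0,4], [0,5], [1,2], [1,3], [1,4], [1,5], [2,3], [2,4], [2,5], [3,4], [3,5], [4,5]
  2-simplices (10): [0,1,2], [0,1,5], [0,2,4], [0,3,4], [0,3,5], [1,2,3], [1,3,4], [1,4,5], [2,3,5], [2,4,5]

so the chain groups are C_0 ≅ Z^6, C_1 ≅ Z^15, C_2 ≅ Z^10.

∂_1: C_1 → C_0 is given by ∂[p,q] = [q] − [p].
The resulting 6×15 matrix has rank 5, and its Smith normal form has invariant factors (1,1,1,1,1).

The boundary map ∂_2: C_2 → C_1 maps a triangle to the signed sum of its edges. For instance
  ∂[2,3,5] = [3,5] − [2,5] + [2,3],
  ∂[0,1,2] = [1,2] − [0,2] + [0,1].
As a 15×10 matrix over Z this has rank 10, with invariant factors (1,1,1,1,1,1,1,1,1,2).

From H_k ≅ ker(∂_k) / im(∂_{k+1}) we obtain:

  H_0: rank C_0 − rank ∂_1 = 6 − 5 = 1, and the invariant factors of ∂_1 are all 1, so H_0 = Z.
  H_1: rank ker ∂_1 − rank ∂_2 = (15 − 5) − 10 = 0, and ∂_2 has invariant factor 2 > 1, so H_1 = Z/2.
  H_2: rank ker ∂_2 − rank ∂_3 = (10 − 10) − 0 = 0, and there is no ∂_3, so H_2 = 0.

As a check, the Euler characteristic is 6 − 15 + 10 = 1, which agrees with 1 − 0 + 0 = 1.
(K is a triangulation of the real projective plane RP^2.)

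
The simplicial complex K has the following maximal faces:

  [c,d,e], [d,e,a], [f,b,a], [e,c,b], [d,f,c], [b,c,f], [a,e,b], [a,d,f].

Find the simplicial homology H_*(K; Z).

H_0 ≅ Z,  H_1 = 0,  H_2 ≅ Z.

Fix the vertex order a < b < c < d < e < f and write every simplex with vertices in increasing order. Then dim K = 2 and the simplices of K are:

  0-simplices (6): a, b, c, d, e, f
  1-simplices (12): ab, ad, ae, af, bc, be, bf, cd, ce, cf, de, df
  2-simplices (8): abe, abf, ade, adf, bce, bcf, cde, cdf

so the chain groups are C_0 ≅ Z^6, C_1 ≅ Z^12, C_2 ≅ Z^8.

The boundary map ∂_1: C_1 → C_0 maps an edge to its endpoints' difference, ∂[p,q] = q − p. For instance
  ∂ce = e − c.
The resulting 6×12 matrix has rank 5, and its Smith normal form has invariant factors (1,1,1,1,1).

∂_2: C_2 → C_1 acts by ∂[p,q,r] = [q,r] − [p,r] + [p,q]. For instance
  ∂bce = ce − be + bc,
  ∂abf = bf − af + ab.
As a 12×8 matrix over Z this has rank 7, with invariant factors (1,1,1,1,1,1,1).

From H_k ≅ ker(∂_k) / im(∂_{k+1}) we obtain:

  H_0: rank C_0 − rank ∂_1 = 6 − 5 = 1, and the invariant factors of ∂_1 are all 1, so H_0 ≅ Z.
  H_1: rank ker ∂_1 − rank ∂_2 = (12 − 5) − 7 = 0, and the invariant factors of ∂_2 are all 1, so H_1 ≅ 0.
  H_2: rank ker ∂_2 − rank ∂_3 = (8 − 7) − 0 = 1, and there is no ∂_3, so H_2 ≅ Z.

As a check, the Euler characteristic is 6 − 12 + 8 = 2, which agrees with 1 − 0 + 1 = 2.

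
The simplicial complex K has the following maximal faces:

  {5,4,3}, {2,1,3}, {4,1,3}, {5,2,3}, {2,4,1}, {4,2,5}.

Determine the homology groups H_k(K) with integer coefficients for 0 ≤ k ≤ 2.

H_0 ≅ Z,  H_1 = 0,  H_2 ≅ Z.

Order the vertices as 1 < 2 < 3 < 4 < 5. Listing each simplex with vertices in this order, K has dimension 2 with simplices:

  0-simplices (5): [1], [2], [3], [4], [5]
  1-simplices (9): [1,2], [1,3], [1,4], [2,3], [2,4], [2,5], [3,4], [3,5], [4,5]
  2-simplices (6): [1,2,3], [1,2,4], [1,3,4], [2,3,5], [2,4,5], [3,4,5]

Hence C_0 ≅ Z^5, C_1 ≅ Z^9, C_2 ≅ Z^6.

The boundary map ∂_1: C_1 → C_0 is given by ∂[p,q] = [q] − [p].
The resulting 5×9 matrix has rank 4, and its Smith normal form has invariant factors (1,1,1,1).

∂_2: C_2 → C_1 acts by ∂[p,q,r] = [q,r] − [p,r] + [p,q]. For instance
  ∂[1,2,4] = [2,4] − [1,4] + [1,2],
  ∂[2,3,5] = [3,5] − [2,5] + [2,3].
The resulting 9×6 matrix has rank 5, and its Smith normal form has invariant factors (1,1,1,1,1).

From H_k ≅ ker(∂_k) / im(∂_{k+1}) we obtain:

  H_0: rank C_0 − rank ∂_1 = 5 − 4 = 1, and the invariant factors of ∂_1 are all 1, so H_0 ≅ Z.
  H_1: rank ker ∂_1 − rank ∂_2 = (9 − 4) − 5 = 0, and the invariant factors of ∂_2 are all 1, so H_1 ≅ 0.
  H_2: rank ker ∂_2 − rank ∂_3 = (6 − 5) − 0 = 1, and there is no ∂_3, so H_2 ≅ Z.

As a check, the Euler characteristic is 5 − 9 + 6 = 2, which agrees with 1 − 0 + 1 = 2.
(K is a triangulation of the 2-sphere S^2.)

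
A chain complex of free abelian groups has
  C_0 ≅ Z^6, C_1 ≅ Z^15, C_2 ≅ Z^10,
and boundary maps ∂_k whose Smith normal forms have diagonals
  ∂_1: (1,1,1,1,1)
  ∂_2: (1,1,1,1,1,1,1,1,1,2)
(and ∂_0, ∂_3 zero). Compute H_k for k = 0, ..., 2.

H_0 = Z,  H_1 = Z/2Z,  H_2 = 0.

H_0: b_0 = 6 − 0 − 5 = 1; torsion from ∂_1 factors > 1: none. So H_0 = Z.
H_1: b_1 = 15 − 5 − 10 = 0; torsion from ∂_2 factors > 1: [2]. So H_1 = Z/2Z.
H_2: b_2 = 10 − 10 − 0 = 0; torsion from ∂_3 factors > 1: none. So H_2 = 0.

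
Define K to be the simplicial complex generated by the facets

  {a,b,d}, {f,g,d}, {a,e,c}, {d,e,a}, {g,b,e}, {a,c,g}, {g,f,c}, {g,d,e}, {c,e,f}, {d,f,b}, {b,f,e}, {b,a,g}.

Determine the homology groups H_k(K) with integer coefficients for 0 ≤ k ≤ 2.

H_0 ≅ Z,  H_1 ≅ Z/2,  H_2 = 0.

Take the total order a < b < c < d < e < f < g on the vertex set. Then K (dimension 2) consists of the simplices:

  0-simplices (7): a, b, c, d, e, f, g
  1-simplices (18): ab, ac, ad, ae, ag, bd, be, bf, bg, ce, cf, cg, de, df, dg, ef, eg, fg
  2-simplices (12): abd, abg, ace, acg, ade, bdf, bef, beg, cef, cfg, deg, dfg

so the chain groups are C_0 ≅ Z^7, C_1 ≅ Z^18, C_2 ≅ Z^12.

The boundary map ∂_1: C_1 → C_0 is given by ∂[p,q] = [q] − [p]. For instance
  ∂ag = g − a.
The 7×18 boundary matrix has rank 6 and Smith normal form diag(1,1,1,1,1,1).

∂_2: C_2 → C_1 sends each 2-simplex [p,q,r] to [q,r] − [p,r] + [p,q]. For instance
  ∂abd = bd − ad + ab,
  ∂dfg = fg − dg + df.
This gives a 18×12 integer matrix of rank 12; reducing to Smith normal form yields diagonal entries (1,1,1,1,1,1,1,1,1,1,1,2).

Reading off H_k = ker ∂_k / im ∂_{k+1}:

  H_0: rank C_0 − rank ∂_1 = 7 − 6 = 1, and the invariant factors of ∂_1 are all 1, so H_0 ≅ Z.
  H_1: rank ker ∂_1 − rank ∂_2 = (18 − 6) − 12 = 0, and ∂_2 has invariant factor 2 > 1, so H_1 ≅ Z/2.
  H_2: rank ker ∂_2 − rank ∂_3 = (12 − 12) − 0 = 0, and there is no ∂_3, so H_2 ≅ 0.

(K is a triangulation of the real projective plane RP^2.)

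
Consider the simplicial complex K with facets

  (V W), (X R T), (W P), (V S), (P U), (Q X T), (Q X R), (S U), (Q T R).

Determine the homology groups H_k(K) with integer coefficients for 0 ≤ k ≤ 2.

H_0 ≅ Z^2,  H_1 ≅ Z,  H_2 ≅ Z.

Fix the vertex order P < Q < R < S < T < U < V < W < X and write every simplex with vertices in increasing order. Then dim K = 2 and the simplices of K are:

  0-simplices (9): P, Q, R, S, T, U, V, W, X
  1-simplices (11): PU, PW, QR, QT, QX, RT, RX, SU, SV, TX, VW
  2-simplices (4): QRT, QRX, QTX, RTX

Hence C_0 ≅ Z^9, C_1 ≅ Z^11, C_2 ≅ Z^4.

Boundary ∂_1: C_1 → C_0 sends each edge [p,q] (with p < q) to q − p. For instance
  ∂PU = U − P.
The resulting 9×11 matrix has rank 7, and its Smith normal form has invariant factors (1,1,1,1,1,1,1).

∂_2: C_2 → C_1 maps a triangle to the signed sum of its edges. For instance
  ∂RTX = TX − RX + RT,
  ∂QRT = RT − QT + QR.
This gives a 11×4 integer matrix of rank 3; reducing to Smith normal form yields diagonal entries (1,1,1).

From H_k ≅ ker(∂_k) / im(∂_{k+1}) we obtain:

  H_0: rank C_0 − rank ∂_1 = 9 − 7 = 2, and the invariant factors of ∂_1 are all 1, so H_0 ≅ Z^2.
  H_1: rank ker ∂_1 − rank ∂_2 = (11 − 7) − 3 = 1, and the invariant factors of ∂_2 are all 1, so H_1 ≅ Z.
  H_2: rank ker ∂_2 − rank ∂_3 = (4 − 3) − 0 = 1, and there is no ∂_3, so H_2 ≅ Z.

As a check, the Euler characteristic is 9 − 11 + 4 = 2, which agrees with 2 − 1 + 1 = 2.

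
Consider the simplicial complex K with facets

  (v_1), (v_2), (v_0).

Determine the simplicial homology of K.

Take the total order v_0 < v_1 < v_2 on the vertex set. Then K (dimension 0) consists of the simplices:

  0-simplices (3): [v_0], [v_1], [v_2]

giving chain groups C_0 ≅ Z^3.

From H_k ≅ ker(∂_k) / im(∂_{k+1}) we obtain:

  H_0: rank C_0 − rank ∂_1 = 3 − 0 = 3, and there is no ∂_1, so H_0 = Z^3.

(K is a triangulation of a set of 3 points.)

H_0 = Z^3.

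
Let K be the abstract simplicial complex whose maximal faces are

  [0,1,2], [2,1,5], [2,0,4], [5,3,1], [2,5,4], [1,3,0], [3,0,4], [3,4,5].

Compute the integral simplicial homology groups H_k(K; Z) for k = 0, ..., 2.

We work with the vertex ordering 0 < 1 < 2 < 3 < 4 < 5. The simplices of K, each written with vertices in increasing order, are:

  0-simplices (6): [0], [1], [2], [3], [4], [5]
  1-simplices (12): [0,1], [0,2], [0,3], [0,4], [1,2], [1,3], [1,5], [2,4], [2,5], [3,4], [3,5], [4,5]
  2-simplices (8): [0,1,2], [0,1,3], [0,2,4], [0,3,4], [1,2,5], [1,3,5], [2,4,5], [3,4,5]

so the chain groups are C_0 ≅ Z^6, C_1 ≅ Z^12, C_2 ≅ Z^8.

∂_1: C_1 → C_0 maps an edge to its endpoints' difference, ∂[p,q] = q − p. For instance
  ∂[4,5] = [5] − [4].
The resulting 6×12 matrix has rank 5, and its Smith normal form has invariant factors (1,1,1,1,1).

Boundary ∂_2: C_2 → C_1 sends each 2-simplex [p,q,r] to [q,r] − [p,r] + [p,q]. For instance
  ∂[1,3,5] = [3,5] − [1,5] + [1,3],
  ∂[1,2,5] = [2,5] − [1,5] + [1,2].
This gives a 12×8 integer matrix of rank 7; reducing to Smith normal form yields diagonal entries (1,1,1,1,1,1,1).

From H_k ≅ ker(∂_k) / im(∂_{k+1}) we obtain:

  H_0: rank C_0 − rank ∂_1 = 6 − 5 = 1, and the invariant factors of ∂_1 are all 1, so H_0 ≅ Z.
  H_1: rank ker ∂_1 − rank ∂_2 = (12 − 5) − 7 = 0, and the invariant factors of ∂_2 are all 1, so H_1 ≅ 0.
  H_2: rank ker ∂_2 − rank ∂_3 = (8 − 7) − 0 = 1, and there is no ∂_3, so H_2 ≅ Z.

As a check, the Euler characteristic is 6 − 12 + 8 = 2, which agrees with 1 − 0 + 1 = 2.
(K is a triangulation of the 2-sphere S^2.)

H_0 ≅ Z,  H_1 = 0,  H_2 ≅ Z.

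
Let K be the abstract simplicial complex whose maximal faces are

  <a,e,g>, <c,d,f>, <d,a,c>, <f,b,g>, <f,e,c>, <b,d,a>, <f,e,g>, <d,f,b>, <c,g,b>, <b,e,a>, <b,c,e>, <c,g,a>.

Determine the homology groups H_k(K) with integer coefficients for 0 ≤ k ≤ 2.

Take the total order a < b < c < d < e < f < g on the vertex set. Then K (dimension 2) consists of the simplices:

  0-simplices (7): a, b, c, d, e, f, g
  1-simplices (18): ab, ac, ad, ae, ag, bc, bd, be, bf, bg, cd, ce, cf, cg, df, ef, eg, fg
  2-simplices (12): abd, abe, acd, acg, aeg, bce, bcg, bdf, bfg, cdf, cef, efg

giving chain groups C_0 ≅ Z^7, C_1 ≅ Z^18, C_2 ≅ Z^12.

Boundary ∂_1: C_1 → C_0 is given by ∂[p,q] = [q] − [p].
As a 7×18 matrix over Z this has rank 6, with invariant factors (1,1,1,1,1,1).

∂_2: C_2 → C_1 sends each 2-simplex [p,q,r] to [q,r] − [p,r] + [p,q]. For instance
  ∂cef = ef − cf + ce,
  ∂bfg = fg − bg + bf.
As a 18×12 matrix over Z this has rank 12, with invariant factors (1,1,1,1,1,1,1,1,1,1,1,2).

From H_k ≅ ker(∂_k) / im(∂_{k+1}) we obtain:

  H_0: rank C_0 − rank ∂_1 = 7 − 6 = 1, and the invariant factors of ∂_1 are all 1, so H_0 ≅ Z.
  H_1: rank ker ∂_1 − rank ∂_2 = (18 − 6) − 12 = 0, and ∂_2 has invariant factor 2 > 1, so H_1 ≅ Z/2.
  H_2: rank ker ∂_2 − rank ∂_3 = (12 − 12) − 0 = 0, and there is no ∂_3, so H_2 ≅ 0.

As a check, the Euler characteristic is 7 − 18 + 12 = 1, which agrees with 1 − 0 + 0 = 1.

H_0 ≅ Z,  H_1 ≅ Z/2,  H_2 = 0.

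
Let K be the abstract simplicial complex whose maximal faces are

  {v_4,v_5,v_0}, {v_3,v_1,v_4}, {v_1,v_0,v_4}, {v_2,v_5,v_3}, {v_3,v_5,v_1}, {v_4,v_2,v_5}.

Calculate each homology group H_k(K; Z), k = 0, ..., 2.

Order the vertices as v_0 < v_1 < v_2 < v_3 < v_4 < v_5. Listing each simplex with vertices in this order, K has dimension 2 with simplices:

  0-simplices (6): [v_0], [v_1], [v_2], [v_3], [v_4], [v_5]
  1-simplices (12): [v_0,v_1], [v_0,v_4], [v_0,v_5], [v_1,v_3], [v_1,v_4], [v_1,v_5], [v_2,v_3], [v_2,v_4], [v_2,v_5], [v_3,v_4], [v_3,v_5], [v_4,v_5]
  2-simplices (6): [v_0,v_1,v_4], [v_0,v_4,v_5], [v_1,v_3,v_4], [v_1,v_3,v_5], [v_2,v_3,v_5], [v_2,v_4,v_5]

giving chain groups C_0 ≅ Z^6, C_1 ≅ Z^12, C_2 ≅ Z^6.

∂_1: C_1 → C_0 maps an edge to its endpoints' difference, ∂[p,q] = q − p. For instance
  ∂[v_4,v_5] = [v_5] − [v_4].
This gives a 6×12 integer matrix of rank 5; reducing to Smith normal form yields diagonal entries (1,1,1,1,1).

The boundary map ∂_2: C_2 → C_1 maps a triangle to the signed sum of its edges. For instance
  ∂[v_1,v_3,v_5] = [v_3,v_5] − [v_1,v_5] + [v_1,v_3],
  ∂[v_2,v_3,v_5] = [v_3,v_5] − [v_2,v_5] + [v_2,v_3].
As a 12×6 matrix over Z this has rank 6, with invariant factors (1,1,1,1,1,1).

Reading off H_k = ker ∂_k / im ∂_{k+1}:

  H_0: rank C_0 − rank ∂_1 = 6 − 5 = 1, and the invariant factors of ∂_1 are all 1, so H_0 = Z.
  H_1: rank ker ∂_1 − rank ∂_2 = (12 − 5) − 6 = 1, and the invariant factors of ∂_2 are all 1, so H_1 = Z.
  H_2: rank ker ∂_2 − rank ∂_3 = (6 − 6) − 0 = 0, and there is no ∂_3, so H_2 = 0.

As a check, the Euler characteristic is 6 − 12 + 6 = 0, which agrees with 1 − 1 + 0 = 0.

H_0 ≅ Z,  H_1 ≅ Z,  H_2 = 0.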